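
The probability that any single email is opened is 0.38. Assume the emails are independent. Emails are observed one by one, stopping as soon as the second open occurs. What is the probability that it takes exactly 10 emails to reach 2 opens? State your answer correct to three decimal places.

Y = trial on which the second success occurs; negative binomial, r=2, p=0.38.
P(Y=10) = C(9,1) · p^2 · (1−p)^8
= 9 · 0.1444 · 0.021834 = 0.02838

0.028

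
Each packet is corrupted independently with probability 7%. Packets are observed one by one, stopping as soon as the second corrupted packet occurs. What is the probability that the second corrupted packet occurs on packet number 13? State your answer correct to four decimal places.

0.0265

Y = trial on which the second success occurs; negative binomial, r=2, p=0.07.
P(Y=13) = C(12,1) · p^2 · (1−p)^11
= 12 · 0.0049 · 0.4501 = 0.026466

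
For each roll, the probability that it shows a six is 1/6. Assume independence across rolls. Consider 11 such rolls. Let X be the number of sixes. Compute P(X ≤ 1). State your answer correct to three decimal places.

0.431

X ~ Binomial(11, 0.166667); P(X ≤ 1) = Σ C(11,k) p^k (1−p)^(11−k) over k:
  k=0: C(11,0)·0.166667^0·0.833333^11 = 0.13459
  k=1: C(11,1)·0.166667^1·0.833333^10 = 0.29609
Total = 0.43068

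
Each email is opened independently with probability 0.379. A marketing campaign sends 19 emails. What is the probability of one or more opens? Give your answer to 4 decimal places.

0.9999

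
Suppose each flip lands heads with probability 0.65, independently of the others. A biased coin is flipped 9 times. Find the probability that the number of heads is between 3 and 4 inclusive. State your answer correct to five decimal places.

0.16054

X ~ Binomial(9, 0.65); P(3 ≤ X ≤ 4) = Σ C(9,k) p^k (1−p)^(9−k) over k:
  k=3: C(9,3)·0.65^3·0.35^6 = 0.0424060
  k=4: C(9,4)·0.65^4·0.35^5 = 0.1181311
Total = 0.1605371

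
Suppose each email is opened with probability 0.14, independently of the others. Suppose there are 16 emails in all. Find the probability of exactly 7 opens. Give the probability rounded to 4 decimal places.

0.0031

X ~ Binomial(n=16, p=0.14).
P(X=7) = C(16,7) · p^7 · (1−p)^9
= 11440 · 1.0541e-06 · 0.25733 = 0.003103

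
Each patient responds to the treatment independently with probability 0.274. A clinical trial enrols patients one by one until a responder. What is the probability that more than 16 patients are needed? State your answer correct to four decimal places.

0.0060

Y = number of patients to the first success; geometric, p = 0.274.
P(Y > 16) = P(first 16 all fail) = (1−p)^16 = 0.005956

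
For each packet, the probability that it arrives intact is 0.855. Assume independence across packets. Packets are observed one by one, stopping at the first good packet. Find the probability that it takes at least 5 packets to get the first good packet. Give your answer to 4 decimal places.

0.0004

Y = number of packets to the first success; geometric, p = 0.855.
P(Y > 4) = P(first 4 all fail) = (1−p)^4 = 0.000442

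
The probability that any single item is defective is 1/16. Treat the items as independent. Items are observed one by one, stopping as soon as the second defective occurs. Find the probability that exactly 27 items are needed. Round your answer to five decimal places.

0.02023

Y = trial on which the second success occurs; negative binomial, r=2, p=0.0625.
P(Y=27) = C(26,1) · p^2 · (1−p)^25
= 26 · 0.0039062 · 0.1992 = 0.0202309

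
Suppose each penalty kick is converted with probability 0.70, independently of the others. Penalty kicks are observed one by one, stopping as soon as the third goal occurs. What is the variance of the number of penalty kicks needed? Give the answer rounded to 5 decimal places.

Y = total penalty kicks until the third success; negative binomial with r=3, p=0.70.
Var(Y) = r(1−p)/p² = 3·0.30 / 0.70² = 1.8367347

1.83673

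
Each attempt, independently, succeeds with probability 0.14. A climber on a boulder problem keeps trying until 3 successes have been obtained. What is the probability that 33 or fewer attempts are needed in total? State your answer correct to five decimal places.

Finishing within 33 attempts ⇔ at least 3 successes in the first 33. With X ~ Binomial(33, 0.14), P(Y ≤ 33) = 1 − P(X ≤ 2).
  k=0: C(33,0)·0.14^0·0.86^33 = 0.0068936
  k=1: C(33,1)·0.14^1·0.86^32 = 0.0370333
  k=2: C(33,2)·0.14^2·0.86^31 = 0.0964588
1 − 0.1403858 = 0.8596142

0.85961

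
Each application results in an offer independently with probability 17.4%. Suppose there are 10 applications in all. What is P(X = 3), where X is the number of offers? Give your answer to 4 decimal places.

X ~ Binomial(n=10, p=0.174).
P(X=3) = C(10,3) · p^3 · (1−p)^7
= 120 · 0.005268 · 0.26234 = 0.165840

0.1658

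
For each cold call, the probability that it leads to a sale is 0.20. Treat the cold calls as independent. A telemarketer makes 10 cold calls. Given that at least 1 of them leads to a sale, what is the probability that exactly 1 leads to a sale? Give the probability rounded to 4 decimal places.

0.3007

X ~ Binomial(10, 0.20). Want P(X=1 | X≥1) = P(X=1) / P(X≥1).
P(X=1) = C(10,1)·0.20^1·0.80^9 = 0.268435
P(X≥1) = 1 − 0.107374 = 0.892626
Ratio = 0.268435 / 0.892626 = 0.300726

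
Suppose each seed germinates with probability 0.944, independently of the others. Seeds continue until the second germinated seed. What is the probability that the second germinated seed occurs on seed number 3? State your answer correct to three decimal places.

Y = trial on which the second success occurs; negative binomial, r=2, p=0.944.
P(Y=3) = C(2,1) · p^2 · (1−p)^1
= 2 · 0.89114 · 0.056 = 0.09981

0.100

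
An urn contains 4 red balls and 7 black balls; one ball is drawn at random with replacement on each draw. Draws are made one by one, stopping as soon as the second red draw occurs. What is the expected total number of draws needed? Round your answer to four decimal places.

5.5000

Y = total draws until the second success; negative binomial with r=2, p=0.363636.
E[Y] = r / p = 2 / 0.363636 = 5.500000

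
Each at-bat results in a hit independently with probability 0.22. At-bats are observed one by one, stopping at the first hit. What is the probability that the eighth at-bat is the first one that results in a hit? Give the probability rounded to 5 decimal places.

0.03864

Geometric (trials to first success), p = 0.22.
P(Y = 8) = (1−p)^7 · p = 0.17566 · 0.22 = 0.0386443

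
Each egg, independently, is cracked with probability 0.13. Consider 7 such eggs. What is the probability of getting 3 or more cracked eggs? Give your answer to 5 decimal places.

X ~ Binomial(7, 0.13); P(X ≥ 3) = Σ C(7,k) p^k (1−p)^(7−k) over k:
  k=3: C(7,3)·0.13^3·0.87^4 = 0.0440530
  k=4: C(7,4)·0.13^4·0.87^3 = 0.0065826
  k=5: C(7,5)·0.13^5·0.87^2 = 0.0005902
  k=6: C(7,6)·0.13^6·0.87^1 = 0.0000294
  k=7: C(7,7)·0.13^7·0.87^0 = 0.0000006
Total = 0.0512558

0.05126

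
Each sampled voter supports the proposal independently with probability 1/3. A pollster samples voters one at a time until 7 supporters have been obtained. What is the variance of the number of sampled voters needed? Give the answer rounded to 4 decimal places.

42.0000

Y = total sampled voters until the seventh success; negative binomial with r=7, p=0.333333.
Var(Y) = r(1−p)/p² = 7·0.666667 / 0.333333² = 42.000000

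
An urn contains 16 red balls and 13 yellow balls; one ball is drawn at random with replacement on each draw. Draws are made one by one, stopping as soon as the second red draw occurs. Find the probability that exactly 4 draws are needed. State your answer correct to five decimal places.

Y = trial on which the second success occurs; negative binomial, r=2, p=0.551724.
P(Y=4) = C(3,1) · p^2 · (1−p)^2
= 3 · 0.3044 · 0.20095 = 0.1835084

0.18351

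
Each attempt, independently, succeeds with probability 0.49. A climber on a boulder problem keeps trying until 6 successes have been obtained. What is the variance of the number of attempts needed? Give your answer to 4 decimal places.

Y = total attempts until the sixth success; negative binomial with r=6, p=0.49.
Var(Y) = r(1−p)/p² = 6·0.51 / 0.49² = 12.744690

12.7447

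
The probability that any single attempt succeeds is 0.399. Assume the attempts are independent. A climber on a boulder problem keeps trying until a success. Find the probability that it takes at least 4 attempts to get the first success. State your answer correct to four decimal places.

0.2171

Y = number of attempts to the first success; geometric, p = 0.399.
P(Y > 3) = P(first 3 all fail) = (1−p)^3 = 0.217082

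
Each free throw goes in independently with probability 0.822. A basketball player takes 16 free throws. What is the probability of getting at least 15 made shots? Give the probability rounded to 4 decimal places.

X ~ Binomial(16, 0.822); P(X ≥ 15) = Σ C(16,k) p^k (1−p)^(16−k) over k:
  k=15: C(16,15)·0.822^15·0.178^1 = 0.150528
  k=16: C(16,16)·0.822^16·0.178^0 = 0.043446
Total = 0.193974

0.1940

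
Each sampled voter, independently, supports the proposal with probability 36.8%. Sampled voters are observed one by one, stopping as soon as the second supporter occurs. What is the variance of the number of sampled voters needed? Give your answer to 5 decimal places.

Y = total sampled voters until the second success; negative binomial with r=2, p=0.368.
Var(Y) = r(1−p)/p² = 2·0.632 / 0.368² = 9.3336484

9.33365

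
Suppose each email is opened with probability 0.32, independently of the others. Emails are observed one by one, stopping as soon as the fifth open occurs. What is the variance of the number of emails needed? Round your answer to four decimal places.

Y = total emails until the fifth success; negative binomial with r=5, p=0.32.
Var(Y) = r(1−p)/p² = 5·0.68 / 0.32² = 33.203125

33.2031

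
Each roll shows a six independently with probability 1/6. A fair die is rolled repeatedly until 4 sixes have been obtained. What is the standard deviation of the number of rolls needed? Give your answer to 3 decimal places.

10.954

Y = total rolls until the fourth success; negative binomial with r=4, p=0.166667.
SD(Y) = √[r(1−p)/p²] = √(120.00000) = 10.95445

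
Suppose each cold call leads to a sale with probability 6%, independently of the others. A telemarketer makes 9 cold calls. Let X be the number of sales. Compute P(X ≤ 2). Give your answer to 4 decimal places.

X ~ Binomial(9, 0.06); P(X ≤ 2) = Σ C(9,k) p^k (1−p)^(9−k) over k:
  k=0: C(9,0)·0.06^0·0.94^9 = 0.572995
  k=1: C(9,1)·0.06^1·0.94^8 = 0.329167
  k=2: C(9,2)·0.06^2·0.94^7 = 0.084043
Total = 0.986205

0.9862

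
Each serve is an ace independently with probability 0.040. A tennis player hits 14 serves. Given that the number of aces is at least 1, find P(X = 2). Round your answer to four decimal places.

0.2049

X ~ Binomial(14, 0.04). Want P(X=2 | X≥1) = P(X=2) / P(X≥1).
P(X=2) = C(14,2)·0.04^2·0.96^12 = 0.089211
P(X≥1) = 1 − 0.564673 = 0.435327
Ratio = 0.089211 / 0.435327 = 0.204928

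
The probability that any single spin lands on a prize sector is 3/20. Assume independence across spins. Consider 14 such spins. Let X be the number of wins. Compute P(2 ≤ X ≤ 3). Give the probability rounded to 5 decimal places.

0.49682

X ~ Binomial(14, 0.15); P(2 ≤ X ≤ 3) = Σ C(14,k) p^k (1−p)^(14−k) over k:
  k=2: C(14,2)·0.15^2·0.85^12 = 0.2912400
  k=3: C(14,3)·0.15^3·0.85^11 = 0.2055812
Total = 0.4968212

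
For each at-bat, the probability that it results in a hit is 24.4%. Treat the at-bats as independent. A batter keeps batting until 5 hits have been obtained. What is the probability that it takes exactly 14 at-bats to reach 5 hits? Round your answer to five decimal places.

0.04988

Y = trial on which the fifth success occurs; negative binomial, r=5, p=0.244.
P(Y=14) = C(13,4) · p^5 · (1−p)^9
= 715 · 0.00086487 · 0.080667 = 0.0498829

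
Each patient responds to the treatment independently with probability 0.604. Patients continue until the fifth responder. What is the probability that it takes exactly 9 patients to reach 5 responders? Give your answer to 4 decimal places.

Y = trial on which the fifth success occurs; negative binomial, r=5, p=0.604.
P(Y=9) = C(8,4) · p^5 · (1−p)^4
= 70 · 0.080387 · 0.024591 = 0.138377

0.1384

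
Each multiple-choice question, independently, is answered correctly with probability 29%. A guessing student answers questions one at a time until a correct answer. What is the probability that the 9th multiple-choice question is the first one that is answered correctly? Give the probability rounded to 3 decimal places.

Geometric (trials to first success), p = 0.29.
P(Y = 9) = (1−p)^8 · p = 0.064575 · 0.29 = 0.01873

0.019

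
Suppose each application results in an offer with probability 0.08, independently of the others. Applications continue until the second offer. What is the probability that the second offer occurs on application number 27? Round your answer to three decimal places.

0.021

Y = trial on which the second success occurs; negative binomial, r=2, p=0.08.
P(Y=27) = C(26,1) · p^2 · (1−p)^25
= 26 · 0.0064 · 0.12436 = 0.02069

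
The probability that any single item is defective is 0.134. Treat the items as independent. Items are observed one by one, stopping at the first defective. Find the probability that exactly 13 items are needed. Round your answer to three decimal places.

Geometric (trials to first success), p = 0.134.
P(Y = 13) = (1−p)^12 · p = 0.17792 · 0.134 = 0.02384

0.024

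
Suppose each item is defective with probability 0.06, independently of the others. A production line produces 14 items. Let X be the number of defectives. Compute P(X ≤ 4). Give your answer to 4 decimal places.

0.9990

X ~ Binomial(14, 0.06); P(X ≤ 4) = Σ C(14,k) p^k (1−p)^(14−k) over k:
  k=0: C(14,0)·0.06^0·0.94^14 = 0.420523
  k=1: C(14,1)·0.06^1·0.94^13 = 0.375787
  k=2: C(14,2)·0.06^2·0.94^12 = 0.155911
  k=3: C(14,3)·0.06^3·0.94^11 = 0.039807
  k=4: C(14,4)·0.06^4·0.94^10 = 0.006987
Total = 0.999016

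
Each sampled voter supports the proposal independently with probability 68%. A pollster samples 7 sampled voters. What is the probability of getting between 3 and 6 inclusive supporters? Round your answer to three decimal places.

0.895

X ~ Binomial(7, 0.68); P(3 ≤ X ≤ 6) = Σ C(7,k) p^k (1−p)^(7−k) over k:
  k=3: C(7,3)·0.68^3·0.32^4 = 0.11540
  k=4: C(7,4)·0.68^4·0.32^3 = 0.24522
  k=5: C(7,5)·0.68^5·0.32^2 = 0.31265
  k=6: C(7,6)·0.68^6·0.32^1 = 0.22146
Total = 0.89473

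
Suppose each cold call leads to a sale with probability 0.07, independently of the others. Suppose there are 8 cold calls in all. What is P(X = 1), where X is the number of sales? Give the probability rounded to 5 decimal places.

0.33695

X ~ Binomial(n=8, p=0.07).
P(X=1) = C(8,1) · p^1 · (1−p)^7
= 8 · 0.07 · 0.6017 = 0.3369525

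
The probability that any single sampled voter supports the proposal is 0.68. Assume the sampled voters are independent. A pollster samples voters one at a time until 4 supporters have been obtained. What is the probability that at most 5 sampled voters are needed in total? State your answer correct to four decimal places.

Finishing within 5 sampled voters ⇔ at least 4 successes in the first 5. With X ~ Binomial(5, 0.68), P(Y ≤ 5) = 1 − P(X ≤ 3).
  k=0: C(5,0)·0.68^0·0.32^5 = 0.003355
  k=1: C(5,1)·0.68^1·0.32^4 = 0.035652
  k=2: C(5,2)·0.68^2·0.32^3 = 0.151519
  k=3: C(5,3)·0.68^3·0.32^2 = 0.321978
1 − 0.512505 = 0.487495

0.4875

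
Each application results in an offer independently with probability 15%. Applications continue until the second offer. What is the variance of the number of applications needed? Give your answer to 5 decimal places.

75.55556

Y = total applications until the second success; negative binomial with r=2, p=0.15.
Var(Y) = r(1−p)/p² = 2·0.85 / 0.15² = 75.5555556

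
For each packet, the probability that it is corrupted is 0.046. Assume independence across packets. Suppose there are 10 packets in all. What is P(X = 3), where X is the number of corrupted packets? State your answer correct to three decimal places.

0.008

X ~ Binomial(n=10, p=0.046).
P(X=3) = C(10,3) · p^3 · (1−p)^7
= 120 · 9.7336e-05 · 0.71918 = 0.00840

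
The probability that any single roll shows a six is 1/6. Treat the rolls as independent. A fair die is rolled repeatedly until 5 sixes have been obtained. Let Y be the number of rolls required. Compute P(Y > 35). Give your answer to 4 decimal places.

0.2843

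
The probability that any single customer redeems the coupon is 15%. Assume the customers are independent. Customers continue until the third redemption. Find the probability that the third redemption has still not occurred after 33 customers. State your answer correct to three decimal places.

0.109

Needing more than 33 customers ⇔ fewer than 3 successes in the first 33. With X ~ Binomial(33, 0.15), P(Y > 33) = P(X ≤ 2).
  k=0: C(33,0)·0.15^0·0.85^33 = 0.00469
  k=1: C(33,1)·0.15^1·0.85^32 = 0.02729
  k=2: C(33,2)·0.15^2·0.85^31 = 0.07706
P(X ≤ 2) = 0.10903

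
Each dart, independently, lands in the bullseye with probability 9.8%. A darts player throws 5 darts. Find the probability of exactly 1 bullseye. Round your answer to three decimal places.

0.324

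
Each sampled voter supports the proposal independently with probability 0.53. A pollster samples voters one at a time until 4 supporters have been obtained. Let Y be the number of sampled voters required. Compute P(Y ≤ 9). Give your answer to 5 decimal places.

Finishing within 9 sampled voters ⇔ at least 4 successes in the first 9. With X ~ Binomial(9, 0.53), P(Y ≤ 9) = 1 − P(X ≤ 3).
  k=0: C(9,0)·0.53^0·0.47^9 = 0.0011191
  k=1: C(9,1)·0.53^1·0.47^8 = 0.0113580
  k=2: C(9,2)·0.53^2·0.47^7 = 0.0512318
  k=3: C(9,3)·0.53^3·0.47^6 = 0.1348013
1 − 0.1985102 = 0.8014898

0.80149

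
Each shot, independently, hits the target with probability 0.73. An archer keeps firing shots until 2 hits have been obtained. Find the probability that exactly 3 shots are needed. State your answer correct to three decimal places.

Y = trial on which the second success occurs; negative binomial, r=2, p=0.73.
P(Y=3) = C(2,1) · p^2 · (1−p)^1
= 2 · 0.5329 · 0.27 = 0.28777

0.288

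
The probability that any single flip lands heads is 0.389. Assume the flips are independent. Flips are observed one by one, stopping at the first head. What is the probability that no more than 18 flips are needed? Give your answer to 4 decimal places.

0.9999

Y = number of flips to the first success; geometric, p = 0.389.
P(Y ≤ 18) = 1 − (1−p)^18 = 1 − 0.000141 = 0.999859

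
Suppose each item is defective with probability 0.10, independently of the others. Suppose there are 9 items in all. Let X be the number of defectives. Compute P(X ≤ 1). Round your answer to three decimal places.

X ~ Binomial(9, 0.10); P(X ≤ 1) = Σ C(9,k) p^k (1−p)^(9−k) over k:
  k=0: C(9,0)·0.10^0·0.90^9 = 0.38742
  k=1: C(9,1)·0.10^1·0.90^8 = 0.38742
Total = 0.77484

0.775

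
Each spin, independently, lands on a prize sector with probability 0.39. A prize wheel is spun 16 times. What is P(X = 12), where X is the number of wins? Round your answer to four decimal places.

X ~ Binomial(n=16, p=0.39).
P(X=12) = C(16,12) · p^12 · (1−p)^4
= 1820 · 1.2382e-05 · 0.13846 = 0.003120

0.0031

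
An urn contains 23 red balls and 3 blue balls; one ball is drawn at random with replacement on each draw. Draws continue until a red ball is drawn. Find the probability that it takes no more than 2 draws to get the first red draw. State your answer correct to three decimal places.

Y = number of draws to the first success; geometric, p = 0.884615.
P(Y ≤ 2) = 1 − (1−p)^2 = 1 − 0.01331 = 0.98669

0.987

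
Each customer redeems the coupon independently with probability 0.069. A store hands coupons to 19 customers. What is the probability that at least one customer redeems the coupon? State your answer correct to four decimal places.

0.7429

P(at least one) = 1 − P(none) = 1 − (1 − 0.069)^19
= 1 − 0.257066 = 0.742934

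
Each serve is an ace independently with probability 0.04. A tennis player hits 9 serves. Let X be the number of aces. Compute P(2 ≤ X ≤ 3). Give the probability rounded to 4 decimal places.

0.0475

X ~ Binomial(9, 0.04); P(2 ≤ X ≤ 3) = Σ C(9,k) p^k (1−p)^(9−k) over k:
  k=2: C(9,2)·0.04^2·0.96^7 = 0.043283
  k=3: C(9,3)·0.04^3·0.96^6 = 0.004208
Total = 0.047491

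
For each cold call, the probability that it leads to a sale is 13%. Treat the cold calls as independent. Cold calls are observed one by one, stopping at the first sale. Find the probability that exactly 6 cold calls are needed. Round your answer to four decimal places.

Geometric (trials to first success), p = 0.13.
P(Y = 6) = (1−p)^5 · p = 0.49842 · 0.13 = 0.064795

0.0648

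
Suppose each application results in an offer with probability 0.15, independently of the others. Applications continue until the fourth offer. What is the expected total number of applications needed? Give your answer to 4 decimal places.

26.6667

Y = total applications until the fourth success; negative binomial with r=4, p=0.15.
E[Y] = r / p = 4 / 0.15 = 26.666667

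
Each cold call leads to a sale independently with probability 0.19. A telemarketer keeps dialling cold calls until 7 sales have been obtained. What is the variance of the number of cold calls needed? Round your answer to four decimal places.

157.0637

Y = total cold calls until the seventh success; negative binomial with r=7, p=0.19.
Var(Y) = r(1−p)/p² = 7·0.81 / 0.19² = 157.063712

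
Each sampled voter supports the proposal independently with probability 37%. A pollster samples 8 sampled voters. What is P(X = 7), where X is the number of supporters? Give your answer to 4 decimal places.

X ~ Binomial(n=8, p=0.37).
P(X=7) = C(8,7) · p^7 · (1−p)^1
= 8 · 0.00094932 · 0.63 = 0.004785

0.0048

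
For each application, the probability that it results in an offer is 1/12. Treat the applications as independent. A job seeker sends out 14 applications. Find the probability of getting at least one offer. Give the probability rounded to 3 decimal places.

P(at least one) = 1 − P(none) = 1 − (1 − 0.083333)^14
= 1 − 0.29577 = 0.70423

0.704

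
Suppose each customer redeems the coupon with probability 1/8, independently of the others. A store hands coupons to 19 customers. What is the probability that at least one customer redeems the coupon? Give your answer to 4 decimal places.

0.9209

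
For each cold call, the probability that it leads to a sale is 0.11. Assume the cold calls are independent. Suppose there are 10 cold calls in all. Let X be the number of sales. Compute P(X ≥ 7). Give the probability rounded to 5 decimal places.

X ~ Binomial(10, 0.11); P(X ≥ 7) = Σ C(10,k) p^k (1−p)^(10−k) over k:
  k=7: C(10,7)·0.11^7·0.89^3 = 0.0000165
  k=8: C(10,8)·0.11^8·0.89^2 = 0.0000008
  k=9: C(10,9)·0.11^9·0.89^1 = 0.0000000
  k=10: C(10,10)·0.11^10·0.89^0 = 0.0000000
Total = 0.0000173

0.00002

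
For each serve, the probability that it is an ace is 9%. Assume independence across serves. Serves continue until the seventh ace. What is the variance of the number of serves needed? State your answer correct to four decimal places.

Y = total serves until the seventh success; negative binomial with r=7, p=0.09.
Var(Y) = r(1−p)/p² = 7·0.91 / 0.09² = 786.419753

786.4198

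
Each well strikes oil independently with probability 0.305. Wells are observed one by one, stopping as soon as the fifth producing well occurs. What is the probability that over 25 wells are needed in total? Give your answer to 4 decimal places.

Needing more than 25 wells ⇔ fewer than 5 successes in the first 25. With X ~ Binomial(25, 0.305), P(Y > 25) = P(X ≤ 4).
  k=0: C(25,0)·0.305^0·0.695^25 = 0.000112
  k=1: C(25,1)·0.305^1·0.695^24 = 0.001230
  k=2: C(25,2)·0.305^2·0.695^23 = 0.006477
  k=3: C(25,3)·0.305^3·0.695^22 = 0.021792
  k=4: C(25,4)·0.305^4·0.695^21 = 0.052598
P(X ≤ 4) = 0.082209

0.0822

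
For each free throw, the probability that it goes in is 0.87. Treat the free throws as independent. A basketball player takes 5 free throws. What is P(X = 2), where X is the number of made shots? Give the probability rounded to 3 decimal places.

0.017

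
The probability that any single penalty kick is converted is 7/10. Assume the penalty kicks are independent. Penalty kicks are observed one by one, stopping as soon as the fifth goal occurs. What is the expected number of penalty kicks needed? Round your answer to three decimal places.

7.143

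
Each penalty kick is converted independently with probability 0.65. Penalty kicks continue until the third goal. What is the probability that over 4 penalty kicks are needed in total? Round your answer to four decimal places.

0.4370

Needing more than 4 penalty kicks ⇔ fewer than 3 successes in the first 4. With X ~ Binomial(4, 0.65), P(Y > 4) = P(X ≤ 2).
  k=0: C(4,0)·0.65^0·0.35^4 = 0.015006
  k=1: C(4,1)·0.65^1·0.35^3 = 0.111475
  k=2: C(4,2)·0.65^2·0.35^2 = 0.310538
P(X ≤ 2) = 0.437019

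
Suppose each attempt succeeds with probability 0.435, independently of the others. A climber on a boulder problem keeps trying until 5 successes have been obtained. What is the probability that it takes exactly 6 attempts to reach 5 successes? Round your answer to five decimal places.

0.04400

Y = trial on which the fifth success occurs; negative binomial, r=5, p=0.435.
P(Y=6) = C(5,4) · p^5 · (1−p)^1
= 5 · 0.015576 · 0.565 = 0.0440012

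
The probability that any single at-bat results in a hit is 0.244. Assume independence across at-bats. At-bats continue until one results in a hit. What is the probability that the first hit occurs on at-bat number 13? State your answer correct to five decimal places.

Geometric (trials to first success), p = 0.244.
P(Y = 13) = (1−p)^12 · p = 0.034855 · 0.244 = 0.0085046

0.00850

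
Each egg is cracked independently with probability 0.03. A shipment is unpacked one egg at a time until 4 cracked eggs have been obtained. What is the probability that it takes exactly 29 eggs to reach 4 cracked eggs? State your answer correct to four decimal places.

Y = trial on which the fourth success occurs; negative binomial, r=4, p=0.03.
P(Y=29) = C(28,3) · p^4 · (1−p)^25
= 3276 · 8.1e-07 · 0.46697 = 0.001239

0.0012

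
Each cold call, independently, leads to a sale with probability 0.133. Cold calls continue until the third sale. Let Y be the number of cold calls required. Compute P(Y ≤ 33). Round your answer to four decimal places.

0.8335

Finishing within 33 cold calls ⇔ at least 3 successes in the first 33. With X ~ Binomial(33, 0.133), P(Y ≤ 33) = 1 − P(X ≤ 2).
  k=0: C(33,0)·0.133^0·0.867^33 = 0.009008
  k=1: C(33,1)·0.133^1·0.867^32 = 0.045601
  k=2: C(33,2)·0.133^2·0.867^31 = 0.111926
1 − 0.166535 = 0.833465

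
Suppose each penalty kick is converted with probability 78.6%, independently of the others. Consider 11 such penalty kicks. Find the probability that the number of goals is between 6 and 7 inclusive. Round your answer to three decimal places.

X ~ Binomial(11, 0.786); P(6 ≤ X ≤ 7) = Σ C(11,k) p^k (1−p)^(11−k) over k:
  k=6: C(11,6)·0.786^6·0.214^5 = 0.04889
  k=7: C(11,7)·0.786^7·0.214^4 = 0.12827
Total = 0.17716

0.177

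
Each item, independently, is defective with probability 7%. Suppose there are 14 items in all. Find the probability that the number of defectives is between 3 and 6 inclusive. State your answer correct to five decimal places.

X ~ Binomial(14, 0.07); P(3 ≤ X ≤ 6) = Σ C(14,k) p^k (1−p)^(14−k) over k:
  k=3: C(14,3)·0.07^3·0.93^11 = 0.0561963
  k=4: C(14,4)·0.07^4·0.93^10 = 0.0116320
  k=5: C(14,5)·0.07^5·0.93^9 = 0.0017511
  k=6: C(14,6)·0.07^6·0.93^8 = 0.0001977
Total = 0.0697771

0.06978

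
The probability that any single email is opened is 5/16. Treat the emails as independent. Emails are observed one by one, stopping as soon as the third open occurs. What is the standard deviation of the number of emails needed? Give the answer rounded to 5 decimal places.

Y = total emails until the third success; negative binomial with r=3, p=0.3125.
SD(Y) = √[r(1−p)/p²] = √(21.1200000) = 4.5956501

4.59565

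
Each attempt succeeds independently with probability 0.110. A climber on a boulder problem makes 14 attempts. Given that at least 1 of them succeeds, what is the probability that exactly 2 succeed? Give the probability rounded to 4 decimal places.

0.3381

X ~ Binomial(14, 0.11). Want P(X=2 | X≥1) = P(X=2) / P(X≥1).
P(X=2) = C(14,2)·0.11^2·0.89^12 = 0.271961
P(X≥1) = 1 − 0.195641 = 0.804359
Ratio = 0.271961 / 0.804359 = 0.338109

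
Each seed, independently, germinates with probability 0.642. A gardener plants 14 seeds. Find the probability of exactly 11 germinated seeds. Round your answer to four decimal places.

0.1275

X ~ Binomial(n=14, p=0.642).
P(X=11) = C(14,11) · p^11 · (1−p)^3
= 364 · 0.0076363 · 0.045883 = 0.127537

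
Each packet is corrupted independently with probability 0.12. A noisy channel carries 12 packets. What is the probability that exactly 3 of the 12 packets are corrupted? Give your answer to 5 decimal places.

X ~ Binomial(n=12, p=0.12).
P(X=3) = C(12,3) · p^3 · (1−p)^9
= 220 · 0.001728 · 0.31648 = 0.1203124

0.12031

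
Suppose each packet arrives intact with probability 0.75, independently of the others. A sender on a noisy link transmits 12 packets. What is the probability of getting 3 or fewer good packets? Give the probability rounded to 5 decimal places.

0.00039

X ~ Binomial(12, 0.75); P(X ≤ 3) = Σ C(12,k) p^k (1−p)^(12−k) over k:
  k=0: C(12,0)·0.75^0·0.25^12 = 0.0000001
  k=1: C(12,1)·0.75^1·0.25^11 = 0.0000021
  k=2: C(12,2)·0.75^2·0.25^10 = 0.0000354
  k=3: C(12,3)·0.75^3·0.25^9 = 0.0003541
Total = 0.0003917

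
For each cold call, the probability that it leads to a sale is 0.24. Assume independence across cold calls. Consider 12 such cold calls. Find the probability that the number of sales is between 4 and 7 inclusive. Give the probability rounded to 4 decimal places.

X ~ Binomial(12, 0.24); P(4 ≤ X ≤ 7) = Σ C(12,k) p^k (1−p)^(12−k) over k:
  k=4: C(12,4)·0.24^4·0.76^8 = 0.182793
  k=5: C(12,5)·0.24^5·0.76^7 = 0.092358
  k=6: C(12,6)·0.24^6·0.76^6 = 0.034027
  k=7: C(12,7)·0.24^7·0.76^5 = 0.009210
Total = 0.318388

0.3184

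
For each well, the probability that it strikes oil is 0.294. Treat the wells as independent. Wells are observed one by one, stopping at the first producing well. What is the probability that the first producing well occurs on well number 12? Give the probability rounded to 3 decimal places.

0.006

Geometric (trials to first success), p = 0.294.
P(Y = 12) = (1−p)^11 · p = 0.02172 · 0.294 = 0.00639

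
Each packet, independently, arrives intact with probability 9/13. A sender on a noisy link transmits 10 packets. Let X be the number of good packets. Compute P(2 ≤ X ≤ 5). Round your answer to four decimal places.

X ~ Binomial(10, 0.692308); P(2 ≤ X ≤ 5) = Σ C(10,k) p^k (1−p)^(10−k) over k:
  k=2: C(10,2)·0.692308^2·0.307692^8 = 0.001733
  k=3: C(10,3)·0.692308^3·0.307692^7 = 0.010397
  k=4: C(10,4)·0.692308^4·0.307692^6 = 0.040937
  k=5: C(10,5)·0.692308^5·0.307692^5 = 0.110530
Total = 0.163596

0.1636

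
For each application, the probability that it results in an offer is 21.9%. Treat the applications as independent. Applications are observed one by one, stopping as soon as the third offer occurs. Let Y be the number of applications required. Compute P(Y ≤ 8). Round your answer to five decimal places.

Finishing within 8 applications ⇔ at least 3 successes in the first 8. With X ~ Binomial(8, 0.219), P(Y ≤ 8) = 1 − P(X ≤ 2).
  k=0: C(8,0)·0.219^0·0.781^8 = 0.1384230
  k=1: C(8,1)·0.219^1·0.781^7 = 0.3105213
  k=2: C(8,2)·0.219^2·0.781^6 = 0.3047561
1 − 0.7537004 = 0.2462996

0.24630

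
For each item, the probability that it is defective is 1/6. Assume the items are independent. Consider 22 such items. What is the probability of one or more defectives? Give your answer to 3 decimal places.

P(at least one) = 1 − P(none) = 1 − (1 − 0.166667)^22
= 1 − 0.01811 = 0.98189

0.982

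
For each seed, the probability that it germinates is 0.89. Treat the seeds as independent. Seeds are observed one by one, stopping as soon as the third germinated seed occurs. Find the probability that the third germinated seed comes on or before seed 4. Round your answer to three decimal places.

Finishing within 4 seeds ⇔ at least 3 successes in the first 4. With X ~ Binomial(4, 0.89), P(Y ≤ 4) = 1 − P(X ≤ 2).
  k=0: C(4,0)·0.89^0·0.11^4 = 0.00015
  k=1: C(4,1)·0.89^1·0.11^3 = 0.00474
  k=2: C(4,2)·0.89^2·0.11^2 = 0.05751
1 − 0.06239 = 0.93761

0.938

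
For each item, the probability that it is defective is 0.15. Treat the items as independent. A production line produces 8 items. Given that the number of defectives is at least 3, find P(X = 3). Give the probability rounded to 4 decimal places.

0.7971

X ~ Binomial(8, 0.15). Want P(X=3 | X≥3) = P(X=3) / P(X≥3).
P(X=3) = C(8,3)·0.15^3·0.85^5 = 0.083860
P(X≥3) = 1 − 0.272491 − 0.384693 − 0.237604 = 0.105213
Ratio = 0.083860 / 0.105213 = 0.797054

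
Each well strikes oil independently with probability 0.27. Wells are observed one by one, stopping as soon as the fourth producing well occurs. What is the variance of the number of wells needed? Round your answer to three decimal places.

Y = total wells until the fourth success; negative binomial with r=4, p=0.27.
Var(Y) = r(1−p)/p² = 4·0.73 / 0.27² = 40.05487

40.055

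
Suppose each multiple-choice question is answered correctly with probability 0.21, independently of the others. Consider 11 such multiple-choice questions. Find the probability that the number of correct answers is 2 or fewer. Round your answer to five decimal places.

0.58422

X ~ Binomial(11, 0.21); P(X ≤ 2) = Σ C(11,k) p^k (1−p)^(11−k) over k:
  k=0: C(11,0)·0.21^0·0.79^11 = 0.0747994
  k=1: C(11,1)·0.21^1·0.79^10 = 0.2187172
  k=2: C(11,2)·0.21^2·0.79^9 = 0.2907000
Total = 0.5842166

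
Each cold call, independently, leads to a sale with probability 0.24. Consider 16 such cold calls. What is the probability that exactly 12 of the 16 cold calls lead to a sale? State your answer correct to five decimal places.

X ~ Binomial(n=16, p=0.24).
P(X=12) = C(16,12) · p^12 · (1−p)^4
= 1820 · 3.652e-08 · 0.33362 = 0.0000222

0.00002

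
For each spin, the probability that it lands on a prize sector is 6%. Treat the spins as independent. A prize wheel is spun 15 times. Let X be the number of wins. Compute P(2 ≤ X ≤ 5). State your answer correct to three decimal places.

0.226

X ~ Binomial(15, 0.06); P(2 ≤ X ≤ 5) = Σ C(15,k) p^k (1−p)^(15−k) over k:
  k=2: C(15,2)·0.06^2·0.94^13 = 0.16910
  k=3: C(15,3)·0.06^3·0.94^12 = 0.04677
  k=4: C(15,4)·0.06^4·0.94^11 = 0.00896
  k=5: C(15,5)·0.06^5·0.94^10 = 0.00126
Total = 0.22609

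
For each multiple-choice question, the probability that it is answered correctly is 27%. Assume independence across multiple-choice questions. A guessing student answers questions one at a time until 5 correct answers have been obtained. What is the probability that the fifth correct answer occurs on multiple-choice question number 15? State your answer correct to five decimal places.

0.06173

Y = trial on which the fifth success occurs; negative binomial, r=5, p=0.27.
P(Y=15) = C(14,4) · p^5 · (1−p)^10
= 1001 · 0.0014349 · 0.042976 = 0.0617279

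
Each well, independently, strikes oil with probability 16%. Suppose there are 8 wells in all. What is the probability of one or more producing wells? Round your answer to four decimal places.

0.7521

P(at least one) = 1 − P(none) = 1 − (1 − 0.16)^8
= 1 − 0.247876 = 0.752124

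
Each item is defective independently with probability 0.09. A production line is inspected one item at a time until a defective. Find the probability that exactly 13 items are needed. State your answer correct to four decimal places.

0.0290

Geometric (trials to first success), p = 0.09.
P(Y = 13) = (1−p)^12 · p = 0.32248 · 0.09 = 0.029023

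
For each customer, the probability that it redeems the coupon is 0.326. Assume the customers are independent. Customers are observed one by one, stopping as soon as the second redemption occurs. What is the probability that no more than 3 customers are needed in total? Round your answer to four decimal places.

0.2495

Finishing within 3 customers ⇔ at least 2 successes in the first 3. With X ~ Binomial(3, 0.326), P(Y ≤ 3) = 1 − P(X ≤ 1).
  k=0: C(3,0)·0.326^0·0.674^3 = 0.306182
  k=1: C(3,1)·0.326^1·0.674^2 = 0.444282
1 − 0.750464 = 0.249536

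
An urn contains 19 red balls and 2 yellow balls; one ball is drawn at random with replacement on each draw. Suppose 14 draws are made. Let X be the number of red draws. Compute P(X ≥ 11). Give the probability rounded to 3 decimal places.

0.962

X ~ Binomial(14, 0.904762); P(X ≥ 11) = Σ C(14,k) p^k (1−p)^(14−k) over k:
  k=11: C(14,11)·0.904762^11·0.095238^3 = 0.10457
  k=12: C(14,12)·0.904762^12·0.095238^2 = 0.24836
  k=13: C(14,13)·0.904762^13·0.095238^1 = 0.36298
  k=14: C(14,14)·0.904762^14·0.095238^0 = 0.24631
Total = 0.96222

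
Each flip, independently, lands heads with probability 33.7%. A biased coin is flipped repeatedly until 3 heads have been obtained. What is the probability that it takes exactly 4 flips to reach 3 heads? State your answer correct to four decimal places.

0.0761

Y = trial on which the third success occurs; negative binomial, r=3, p=0.337.
P(Y=4) = C(3,2) · p^3 · (1−p)^1
= 3 · 0.038273 · 0.663 = 0.076125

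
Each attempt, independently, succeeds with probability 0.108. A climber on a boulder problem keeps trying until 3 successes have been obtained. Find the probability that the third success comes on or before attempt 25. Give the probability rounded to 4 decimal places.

0.5162

Finishing within 25 attempts ⇔ at least 3 successes in the first 25. With X ~ Binomial(25, 0.108), P(Y ≤ 25) = 1 − P(X ≤ 2).
  k=0: C(25,0)·0.108^0·0.892^25 = 0.057428
  k=1: C(25,1)·0.108^1·0.892^24 = 0.173828
  k=2: C(25,2)·0.108^2·0.892^23 = 0.252558
1 − 0.483813 = 0.516187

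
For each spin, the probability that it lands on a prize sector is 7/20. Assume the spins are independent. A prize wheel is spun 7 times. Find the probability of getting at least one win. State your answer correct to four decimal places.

0.9510

P(at least one) = 1 − P(none) = 1 − (1 − 0.35)^7
= 1 − 0.049022 = 0.950978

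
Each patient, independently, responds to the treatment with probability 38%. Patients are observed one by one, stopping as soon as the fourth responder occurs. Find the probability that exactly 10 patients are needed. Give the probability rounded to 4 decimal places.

0.0995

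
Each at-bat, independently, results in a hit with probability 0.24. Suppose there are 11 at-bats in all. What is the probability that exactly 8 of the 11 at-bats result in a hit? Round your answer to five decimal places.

0.00080

X ~ Binomial(n=11, p=0.24).
P(X=8) = C(11,8) · p^8 · (1−p)^3
= 165 · 1.1008e-05 · 0.43898 = 0.0007973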